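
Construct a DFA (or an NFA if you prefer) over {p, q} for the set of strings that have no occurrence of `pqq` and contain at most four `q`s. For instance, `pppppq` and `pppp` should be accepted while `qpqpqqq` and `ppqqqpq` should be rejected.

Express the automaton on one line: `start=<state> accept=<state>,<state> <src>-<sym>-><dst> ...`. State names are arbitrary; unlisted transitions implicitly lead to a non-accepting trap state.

Build one automaton per condition and run them in lockstep. One (4 states) tracks partial matches of the forbidden pattern `pqq`; the other (6 states) tracks the count of `q`s, saturating at 5. Each combined state is a pair, one component from each; accept when both components accept. Equivalent product states are then merged.
          p    q  
>* S0     S1   S2 
 * S1     S1   S3 
 * S2     S4   S5 
 * S3     S4   S6 
 * S4     S4   S7 
 * S5     S8   S9 
   S6     S6   S6 
 * S7     S8   S6 
 * S8     S8  S10 
 * S9     S9  S11 
 * S10    S9   S6 
 * S11   S11   S6 
(> = start, * = accepting)

start=S0 accept=S0,S1,S2,S3,S4,S5,S7,S8,S9,S10,S11 S0-p->S1 S0-q->S2 S1-p->S1 S1-q->S3 S2-p->S4 S2-q->S5 S3-p->S4 S3-q->S6 S4-p->S4 S4-q->S7 S5-p->S8 S5-q->S9 S6-p->S6 S6-q->S6 S7-p->S8 S7-q->S6 S8-p->S8 S8-q->S10 S9-p->S9 S9-q->S11 S10-p->S9 S10-q->S6 S11-p->S11 S11-q->S6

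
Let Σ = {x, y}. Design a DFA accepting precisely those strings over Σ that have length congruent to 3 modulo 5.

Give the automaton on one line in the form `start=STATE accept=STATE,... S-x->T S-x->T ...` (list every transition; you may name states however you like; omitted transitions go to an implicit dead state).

start=q0 accept=q3 q0-x->q1 q0-y->q1 q1-x->q2 q1-y->q2 q2-x->q3 q2-y->q3 q3-x->q4 q3-y->q4 q4-x->q0 q4-y->q0

Count input length modulo 5: every symbol advances one step around the cycle q0 → q1 → q2 → q3 → q4 → q0. Accept at q3.
With 5 states:
        x   y  
>  q0   q1  q1 
   q1   q2  q2 
   q2   q3  q3 
 * q3   q4  q4 
   q4   q0  q0 
(> = start, * = accepting)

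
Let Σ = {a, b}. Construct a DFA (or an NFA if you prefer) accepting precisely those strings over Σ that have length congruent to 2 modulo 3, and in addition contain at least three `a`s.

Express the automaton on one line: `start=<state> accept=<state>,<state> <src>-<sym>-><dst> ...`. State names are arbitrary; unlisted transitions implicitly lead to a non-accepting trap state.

Handle the two conditions separately and then intersect. The first has 3 states tracking the input length modulo 3; the second has 5 states tracking the count of `a`s, saturating at 4. A product state is a pair (one from each), accepting exactly when both do. Minimizing collapses redundant product states.
A 12-state machine:
          a    b  
>  q0     q1   q2 
   q1     q3   q4 
   q2     q4   q5 
   q3     q6   q7 
   q4     q7   q8 
   q5     q8   q0 
   q6     q9   q9 
   q7     q9  q10 
   q8    q10   q1 
   q9    q11  q11 
   q10   q11   q3 
 * q11    q6   q6 
(> = start, * = accepting)

start=q0 accept=q11 q0-a->q1 q0-b->q2 q1-a->q3 q1-b->q4 q2-a->q4 q2-b->q5 q3-a->q6 q3-b->q7 q4-a->q7 q4-b->q8 q5-a->q8 q5-b->q0 q6-a->q9 q6-b->q9 q7-a->q9 q7-b->q10 q8-a->q10 q8-b->q1 q9-a->q11 q9-b->q11 q10-a->q11 q10-b->q3 q11-a->q6 q11-b->q6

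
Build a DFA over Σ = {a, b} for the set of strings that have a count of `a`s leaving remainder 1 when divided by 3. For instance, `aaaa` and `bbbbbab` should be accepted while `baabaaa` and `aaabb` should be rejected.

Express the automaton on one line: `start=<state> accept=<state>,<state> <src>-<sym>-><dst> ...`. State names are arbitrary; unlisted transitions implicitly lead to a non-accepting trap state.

Keep the running count of `a`s modulo 3: each `a` advances along the cycle q0 → q1 → q2 → q0 while other symbols loop. Accept at q1.
A 3-state machine:
        a   b  
>  q0   q1  q0 
 * q1   q2  q1 
   q2   q0  q2 
(> = start, * = accepting)

start=q0 accept=q1 q0-a->q1 q0-b->q0 q1-a->q2 q1-b->q1 q2-a->q0 q2-b->q2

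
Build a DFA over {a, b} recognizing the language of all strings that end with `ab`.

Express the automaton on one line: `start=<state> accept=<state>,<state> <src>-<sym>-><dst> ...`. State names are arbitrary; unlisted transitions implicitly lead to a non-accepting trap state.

Remember how much of `ab` the current input suffix matches. State S0 means no match yet; S1 means the last symbol is `a`; S2 means the last 2 symbols are `ab`. Only S2 accepts. On a mismatch, fall back to the longest proper suffix that is still a prefix of `ab`.
A 3-state machine:
        a   b  
>  S0   S1  S0 
   S1   S1  S2 
 * S2   S1  S0 
(> = start, * = accepting)

start=S0 accept=S2 S0-a->S1 S0-b->S0 S1-a->S1 S1-b->S2 S2-a->S1 S2-b->S0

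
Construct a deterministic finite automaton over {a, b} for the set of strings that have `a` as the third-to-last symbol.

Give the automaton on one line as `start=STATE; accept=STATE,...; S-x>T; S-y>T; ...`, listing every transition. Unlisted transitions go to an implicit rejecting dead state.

Because acceptance depends on a position counted from the end, the machine has to buffer the most recent 3 symbols. Make each state the string of the last up-to-3 symbols read; on input `x` shift the window left and append `x`. Accept when the buffered window has length 3 and begins with `a`.
15 states suffice.
          a    b  
>  s0     s1   s2 
   s1     s3   s4 
   s2     s5   s6 
   s3     s7   s8 
   s4     s9  s10 
   s5    s11  s12 
   s6    s13  s14 
 * s7     s7   s8 
 * s8     s9  s10 
 * s9    s11  s12 
 * s10   s13  s14 
   s11    s7   s8 
   s12    s9  s10 
   s13   s11  s12 
   s14   s13  s14 
(> = start, * = accepting)

start=s0; accept=s7,s8,s9,s10; s0-a>s1; s0-b>s2; s1-a>s3; s1-b>s4; s2-a>s5; s2-b>s6; s3-a>s7; s3-b>s8; s4-a>s9; s4-b>s10; s5-a>s11; s5-b>s12; s6-a>s13; s6-b>s14; s7-a>s7; s7-b>s8; s8-a>s9; s8-b>s10; s9-a>s11; s9-b>s12; s10-a>s13; s10-b>s14; s11-a>s7; s11-b>s8; s12-a>s9; s12-b>s10; s13-a>s11; s13-b>s12; s14-a>s13; s14-b>s14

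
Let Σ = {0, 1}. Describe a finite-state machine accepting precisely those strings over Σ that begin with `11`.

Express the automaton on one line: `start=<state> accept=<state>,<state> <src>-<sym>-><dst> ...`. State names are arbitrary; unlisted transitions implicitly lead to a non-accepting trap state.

start=q0 accept=q2 q0-0->q3 q0-1->q1 q1-0->q3 q1-1->q2 q2-0->q2 q2-1->q2 q3-0->q3 q3-1->q3

Check the first 2 symbols one by one: q0 through q1 record how many have matched `11` so far; any wrong symbol goes to the dead state q3. After all 2 match we enter the accepting sink q2.
A 4-state machine:
        0   1  
>  q0   q3  q1 
   q1   q3  q2 
 * q2   q2  q2 
   q3   q3  q3 
(> = start, * = accepting)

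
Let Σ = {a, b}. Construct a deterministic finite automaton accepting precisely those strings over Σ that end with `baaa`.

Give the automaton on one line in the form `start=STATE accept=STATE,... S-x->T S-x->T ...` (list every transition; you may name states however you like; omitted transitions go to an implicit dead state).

start=s0 accept=s4 s0-a->s0 s0-b->s1 s1-a->s2 s1-b->s1 s2-a->s3 s2-b->s1 s3-a->s4 s3-b->s1 s4-a->s0 s4-b->s1

Let each state record the length of the longest suffix of the input read so far that is also a prefix of `baaa`. s1 means the last symbol is `b`; s2 means the last 2 symbols are `ba`; s3 means the last 3 symbols are `baa`; s4 means the last 4 symbols are `baaa`. Accept only at s4, where the string currently ends in `baaa`.
With 5 states:
        a   b  
>  s0   s0  s1 
   s1   s2  s1 
   s2   s3  s1 
   s3   s4  s1 
 * s4   s0  s1 
(> = start, * = accepting)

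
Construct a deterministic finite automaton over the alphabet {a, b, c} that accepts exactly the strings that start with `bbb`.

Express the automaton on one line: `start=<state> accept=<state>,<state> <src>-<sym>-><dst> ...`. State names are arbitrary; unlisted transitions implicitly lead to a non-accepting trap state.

start=s0 accept=s3 s0-a->s4 s0-b->s1 s0-c->s4 s1-a->s4 s1-b->s2 s1-c->s4 s2-a->s4 s2-b->s3 s2-c->s4 s3-a->s3 s3-b->s3 s3-c->s3 s4-a->s4 s4-b->s4 s4-c->s4

Check the first 3 symbols one by one: s0 through s2 record how many have matched `bbb` so far; any wrong symbol goes to the dead state s4. After all 3 match we enter the accepting sink s3.
5 states suffice.
        a   b   c  
>  s0   s4  s1  s4 
   s1   s4  s2  s4 
   s2   s4  s3  s4 
 * s3   s3  s3  s3 
   s4   s4  s4  s4 
(> = start, * = accepting)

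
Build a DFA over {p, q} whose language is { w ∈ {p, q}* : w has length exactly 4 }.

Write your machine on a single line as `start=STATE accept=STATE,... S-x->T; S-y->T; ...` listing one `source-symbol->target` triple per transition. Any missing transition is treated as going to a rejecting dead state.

We only need to distinguish lengths 0, 1, …, 4, and '>4'. Chain S0 → S1 → S2 → S3 → S4 → S5 on every symbol, with S5 looping. Accepting states: {S4}.
        p   q  
>  S0   S1  S1 
   S1   S2  S2 
   S2   S3  S3 
   S3   S4  S4 
 * S4   S5  S5 
   S5   S5  S5 
(> = start, * = accepting)

start=S0; accept=S4; S0-p->S1; S0-q->S1; S1-p->S2; S1-q->S2; S2-p->S3; S2-q->S3; S3-p->S4; S3-q->S4; S4-p->S5; S4-q->S5; S5-p->S5; S5-q->S5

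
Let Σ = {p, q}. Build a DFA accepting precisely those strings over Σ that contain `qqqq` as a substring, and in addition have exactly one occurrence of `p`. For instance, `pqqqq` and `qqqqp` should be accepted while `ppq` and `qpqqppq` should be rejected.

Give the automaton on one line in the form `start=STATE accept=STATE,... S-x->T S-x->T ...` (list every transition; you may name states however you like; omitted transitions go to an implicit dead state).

start=A accept=K A-p->B A-q->C B-p->D B-q->E C-p->B C-q->F D-p->D D-q->D E-p->D E-q->G F-p->B F-q->H G-p->D G-q->I H-p->B H-q->J I-p->D I-q->K J-p->K J-q->J K-p->D K-q->K

Build one automaton per condition and run them in lockstep. One (5 states) tracks whether and how much of `qqqq` has been seen; the other (3 states) tracks the count of `p`s, saturating at 2. Each combined state is a pair, one component from each; accept when both components accept. Minimizing collapses redundant product states.
An 11-state machine:
       p  q 
>  A   B  C 
   B   D  E 
   C   B  F 
   D   D  D 
   E   D  G 
   F   B  H 
   G   D  I 
   H   B  J 
   I   D  K 
   J   K  J 
 * K   D  K 
(> = start, * = accepting)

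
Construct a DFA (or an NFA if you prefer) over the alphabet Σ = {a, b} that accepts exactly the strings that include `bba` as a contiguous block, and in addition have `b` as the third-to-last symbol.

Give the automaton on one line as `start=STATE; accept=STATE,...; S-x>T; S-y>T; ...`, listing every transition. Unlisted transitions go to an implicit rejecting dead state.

start=s0; accept=s3,s4,s5,s10; s0-a>s0; s0-b>s1; s1-a>s0; s1-b>s2; s2-a>s3; s2-b>s2; s3-a>s4; s3-b>s5; s4-a>s6; s4-b>s7; s5-a>s8; s5-b>s9; s6-a>s6; s6-b>s7; s7-a>s8; s7-b>s9; s8-a>s4; s8-b>s5; s9-a>s3; s9-b>s10; s10-a>s3; s10-b>s10

Handle the two conditions separately and then intersect. One (4 states) tracks whether and how much of `bba` has been seen; the other (15 states) tracks the last 3 symbols read. Each combined state is a pair, one component from each; accept when both components accept. Minimizing collapses redundant product states.
With 11 states:
          a    b  
>  s0     s0   s1 
   s1     s0   s2 
   s2     s3   s2 
 * s3     s4   s5 
 * s4     s6   s7 
 * s5     s8   s9 
   s6     s6   s7 
   s7     s8   s9 
   s8     s4   s5 
   s9     s3  s10 
 * s10    s3  s10 
(> = start, * = accepting)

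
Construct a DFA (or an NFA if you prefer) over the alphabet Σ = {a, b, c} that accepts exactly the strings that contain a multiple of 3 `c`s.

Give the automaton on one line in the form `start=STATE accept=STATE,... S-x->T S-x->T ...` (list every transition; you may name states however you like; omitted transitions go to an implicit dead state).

The only thing that matters is how many `c`s have appeared, reduced mod 3. Use one state per residue: S0 for 0, …, S2 for 2. Reading `c` moves to the next residue; anything else stays put. S0 is accepting.
3 states suffice.
        a   b   c  
>* S0   S0  S0  S1 
   S1   S1  S1  S2 
   S2   S2  S2  S0 
(> = start, * = accepting)

start=S0 accept=S0 S0-a->S0 S0-b->S0 S0-c->S1 S1-a->S1 S1-b->S1 S1-c->S2 S2-a->S2 S2-b->S2 S2-c->S0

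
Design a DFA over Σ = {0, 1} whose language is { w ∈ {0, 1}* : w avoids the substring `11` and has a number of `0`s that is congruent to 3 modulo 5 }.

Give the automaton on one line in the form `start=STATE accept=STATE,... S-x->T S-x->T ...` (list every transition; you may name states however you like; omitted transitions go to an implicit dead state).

start=s0 accept=s6,s9 s0-0->s1 s0-1->s2 s1-0->s3 s1-1->s4 s2-0->s1 s2-1->s5 s3-0->s6 s3-1->s7 s4-0->s3 s4-1->s5 s5-0->s5 s5-1->s5 s6-0->s8 s6-1->s9 s7-0->s6 s7-1->s5 s8-0->s0 s8-1->s10 s9-0->s8 s9-1->s5 s10-0->s0 s10-1->s5

Build one automaton per condition and run them in lockstep. One (3 states) tracks partial matches of the forbidden pattern `11`; the other (5 states) tracks the count of `0`s modulo 5. Each combined state is a pair, one component from each; accept when both components accept. Minimizing collapses redundant product states.
With 11 states:
          0    1  
>  s0     s1   s2 
   s1     s3   s4 
   s2     s1   s5 
   s3     s6   s7 
   s4     s3   s5 
   s5     s5   s5 
 * s6     s8   s9 
   s7     s6   s5 
   s8     s0  s10 
 * s9     s8   s5 
   s10    s0   s5 
(> = start, * = accepting)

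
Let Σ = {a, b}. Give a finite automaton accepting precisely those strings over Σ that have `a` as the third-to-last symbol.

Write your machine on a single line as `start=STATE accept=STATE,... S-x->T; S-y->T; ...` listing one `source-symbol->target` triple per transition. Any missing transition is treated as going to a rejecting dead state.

start=q0; accept=q7,q8,q9,q10; q0-a->q1; q0-b->q2; q1-a->q3; q1-b->q4; q2-a->q5; q2-b->q6; q3-a->q7; q3-b->q8; q4-a->q9; q4-b->q10; q5-a->q11; q5-b->q12; q6-a->q13; q6-b->q14; q7-a->q7; q7-b->q8; q8-a->q9; q8-b->q10; q9-a->q11; q9-b->q12; q10-a->q13; q10-b->q14; q11-a->q7; q11-b->q8; q12-a->q9; q12-b->q10; q13-a->q11; q13-b->q12; q14-a->q13; q14-b->q14

A DFA must remember the last 3 symbols (since which symbol is third-to-last isn't known until the input ends). Use one state per possible window of the last ≤3 symbols; accept from those whose window starts with `a`.
With 15 states:
          a    b  
>  q0     q1   q2 
   q1     q3   q4 
   q2     q5   q6 
   q3     q7   q8 
   q4     q9  q10 
   q5    q11  q12 
   q6    q13  q14 
 * q7     q7   q8 
 * q8     q9  q10 
 * q9    q11  q12 
 * q10   q13  q14 
   q11    q7   q8 
   q12    q9  q10 
   q13   q11  q12 
   q14   q13  q14 
(> = start, * = accepting)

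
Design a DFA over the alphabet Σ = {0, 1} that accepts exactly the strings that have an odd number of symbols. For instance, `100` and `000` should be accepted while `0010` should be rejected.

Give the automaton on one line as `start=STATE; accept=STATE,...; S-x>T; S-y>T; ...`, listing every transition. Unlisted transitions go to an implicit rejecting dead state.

start=s0; accept=s1; s0-0>s1; s0-1>s1; s1-0>s0; s1-1>s0

Count input length modulo 2: every symbol advances one step around the cycle s0 → s1 → s0. Accept at s1.
A 2-state machine:
        0   1  
>  s0   s1  s1 
 * s1   s0  s0 
(> = start, * = accepting)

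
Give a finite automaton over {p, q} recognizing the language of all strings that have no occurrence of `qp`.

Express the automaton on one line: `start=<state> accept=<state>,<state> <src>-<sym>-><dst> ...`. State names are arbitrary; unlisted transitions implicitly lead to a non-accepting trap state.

Track partial matches of the forbidden pattern `qp`. State S2 is a dead state reached once `qp` has occurred; every other state accepts. S0 means no part of `qp` is currently matched.
With 3 states:
        p   q  
>* S0   S0  S1 
 * S1   S2  S1 
   S2   S2  S2 
(> = start, * = accepting)

start=S0 accept=S0,S1 S0-p->S0 S0-q->S1 S1-p->S2 S1-q->S1 S2-p->S2 S2-q->S2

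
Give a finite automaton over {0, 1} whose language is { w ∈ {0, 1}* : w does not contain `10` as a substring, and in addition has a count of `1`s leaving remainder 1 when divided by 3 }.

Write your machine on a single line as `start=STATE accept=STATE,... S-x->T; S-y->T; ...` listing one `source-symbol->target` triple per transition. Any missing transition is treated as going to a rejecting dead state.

Run two small machines in parallel and take their product. One (3 states) tracks partial matches of the forbidden pattern `10`; the other (3 states) tracks the count of `1`s modulo 3. Each combined state is a pair, one component from each; accept when both components accept.
7 states suffice.
        0   1  
>  q0   q0  q1 
 * q1   q2  q3 
   q2   q2  q4 
   q3   q4  q5 
   q4   q4  q6 
   q5   q6  q1 
   q6   q6  q2 
(> = start, * = accepting)

start=q0; accept=q1; q0-0->q0; q0-1->q1; q1-0->q2; q1-1->q3; q2-0->q2; q2-1->q4; q3-0->q4; q3-1->q5; q4-0->q4; q4-1->q6; q5-0->q6; q5-1->q1; q6-0->q6; q6-1->q2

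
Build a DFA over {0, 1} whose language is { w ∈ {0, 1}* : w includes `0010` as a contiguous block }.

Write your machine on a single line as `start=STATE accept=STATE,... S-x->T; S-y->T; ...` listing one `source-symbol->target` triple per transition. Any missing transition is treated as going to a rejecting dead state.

start=S0; accept=S4; S0-0->S1; S0-1->S0; S1-0->S2; S1-1->S0; S2-0->S2; S2-1->S3; S3-0->S4; S3-1->S0; S4-0->S4; S4-1->S4

Track how much of `0010` has been matched so far: state S0 is no progress, S4 is the absorbing accept state reached once `0010` has occurred. Intermediate states record partial matches; on a mismatch, fall back to the longest reusable overlap.
A 5-state machine:
        0   1  
>  S0   S1  S0 
   S1   S2  S0 
   S2   S2  S3 
   S3   S4  S0 
 * S4   S4  S4 
(> = start, * = accepting)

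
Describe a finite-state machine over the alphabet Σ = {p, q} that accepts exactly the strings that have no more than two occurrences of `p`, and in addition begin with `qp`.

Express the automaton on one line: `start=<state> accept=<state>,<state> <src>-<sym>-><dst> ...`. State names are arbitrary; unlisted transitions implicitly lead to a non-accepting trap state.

Build one automaton per condition and run them in lockstep. The first has 4 states tracking the count of `p`s, saturating at 3; the second has 4 states tracking whether the input so far still matches the prefix `qp`. A product state is a pair (one from each), accepting exactly when both do. After merging equivalent states the machine shrinks.
A 5-state machine:
        p   q  
>  S0   S1  S2 
   S1   S1  S1 
   S2   S3  S1 
 * S3   S4  S3 
 * S4   S1  S4 
(> = start, * = accepting)

start=S0 accept=S3,S4 S0-p->S1 S0-q->S2 S1-p->S1 S1-q->S1 S2-p->S3 S2-q->S1 S3-p->S4 S3-q->S3 S4-p->S1 S4-q->S4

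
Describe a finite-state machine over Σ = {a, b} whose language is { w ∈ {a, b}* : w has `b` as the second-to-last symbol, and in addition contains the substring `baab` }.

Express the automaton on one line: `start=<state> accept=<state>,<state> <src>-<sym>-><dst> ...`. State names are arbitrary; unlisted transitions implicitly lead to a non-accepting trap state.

Run two small machines in parallel and take their product. One (7 states) tracks the last 2 symbols read; the other (5 states) tracks whether and how much of `baab` has been seen. Each combined state is a pair, one component from each; accept when both components accept. Equivalent product states are then merged.
8 states suffice.
        a   b  
>  q0   q0  q1 
   q1   q2  q1 
   q2   q3  q1 
   q3   q0  q4 
   q4   q5  q6 
 * q5   q7  q4 
 * q6   q5  q6 
   q7   q7  q4 
(> = start, * = accepting)

start=q0 accept=q5,q6 q0-a->q0 q0-b->q1 q1-a->q2 q1-b->q1 q2-a->q3 q2-b->q1 q3-a->q0 q3-b->q4 q4-a->q5 q4-b->q6 q5-a->q7 q5-b->q4 q6-a->q5 q6-b->q6 q7-a->q7 q7-b->q4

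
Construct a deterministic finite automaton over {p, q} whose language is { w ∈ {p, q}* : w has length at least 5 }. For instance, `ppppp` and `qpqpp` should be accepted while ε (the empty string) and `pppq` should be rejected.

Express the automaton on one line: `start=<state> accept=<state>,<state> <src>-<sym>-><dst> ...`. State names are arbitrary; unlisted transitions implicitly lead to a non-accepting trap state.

We only need to distinguish lengths 0, 1, …, 5, and '>5'. Chain A → B → C → D → E → F → G on every symbol, with G looping. Accepting states: {F, G}.
7 states suffice.
       p  q 
>  A   B  B 
   B   C  C 
   C   D  D 
   D   E  E 
   E   F  F 
 * F   G  G 
 * G   G  G 
(> = start, * = accepting)

start=A accept=F,G A-p->B A-q->B B-p->C B-q->C C-p->D C-q->D D-p->E D-q->E E-p->F E-q->F F-p->G F-q->G G-p->G G-q->G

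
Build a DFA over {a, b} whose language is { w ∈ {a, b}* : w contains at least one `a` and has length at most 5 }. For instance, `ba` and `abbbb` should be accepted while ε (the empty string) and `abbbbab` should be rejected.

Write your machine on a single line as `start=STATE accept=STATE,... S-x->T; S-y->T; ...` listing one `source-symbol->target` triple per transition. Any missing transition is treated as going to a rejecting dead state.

Run two small machines in parallel and take their product. One (3 states) tracks the count of `a`s, saturating at 2; the other (7 states) tracks the input length, saturating at 6. Each combined state is a pair, one component from each; accept when both components accept. Equivalent product states are then merged.
With 11 states:
          a    b  
>  s0     s1   s2 
 * s1     s3   s3 
   s2     s3   s4 
 * s3     s5   s5 
   s4     s5   s6 
 * s5     s7   s7 
   s6     s7   s8 
 * s7     s9   s9 
   s8     s9  s10 
 * s9    s10  s10 
   s10   s10  s10 
(> = start, * = accepting)

start=s0; accept=s1,s3,s5,s7,s9; s0-a->s1; s0-b->s2; s1-a->s3; s1-b->s3; s2-a->s3; s2-b->s4; s3-a->s5; s3-b->s5; s4-a->s5; s4-b->s6; s5-a->s7; s5-b->s7; s6-a->s7; s6-b->s8; s7-a->s9; s7-b->s9; s8-a->s9; s8-b->s10; s9-a->s10; s9-b->s10; s10-a->s10; s10-b->s10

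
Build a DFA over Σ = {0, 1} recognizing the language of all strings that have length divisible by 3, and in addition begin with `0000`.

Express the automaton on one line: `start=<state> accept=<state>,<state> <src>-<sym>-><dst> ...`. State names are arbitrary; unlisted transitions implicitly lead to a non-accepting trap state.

start=q0 accept=q7 q0-0->q1 q0-1->q2 q1-0->q3 q1-1->q2 q2-0->q2 q2-1->q2 q3-0->q4 q3-1->q2 q4-0->q5 q4-1->q2 q5-0->q6 q5-1->q6 q6-0->q7 q6-1->q7 q7-0->q5 q7-1->q5

Run two small machines in parallel and take their product. The first has 3 states tracking the input length modulo 3; the second has 6 states tracking whether the input so far still matches the prefix `0000`. A product state is a pair (one from each), accepting exactly when both do. Minimizing collapses redundant product states.
        0   1  
>  q0   q1  q2 
   q1   q3  q2 
   q2   q2  q2 
   q3   q4  q2 
   q4   q5  q2 
   q5   q6  q6 
   q6   q7  q7 
 * q7   q5  q5 
(> = start, * = accepting)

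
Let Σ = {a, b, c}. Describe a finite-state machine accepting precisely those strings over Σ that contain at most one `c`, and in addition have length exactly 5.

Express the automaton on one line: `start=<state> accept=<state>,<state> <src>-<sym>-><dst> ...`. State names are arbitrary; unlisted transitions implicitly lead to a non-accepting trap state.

Run two small machines in parallel and take their product. The first has 3 states tracking the count of `c`s, saturating at 2; the second has 7 states tracking the input length, saturating at 6. A product state is a pair (one from each), accepting exactly when both do.
          a    b    c  
>  q0     q1   q1   q2 
   q1     q3   q3   q4 
   q2     q4   q4   q5 
   q3     q6   q6   q7 
   q4     q7   q7   q8 
   q5     q8   q8   q8 
   q6     q9   q9  q10 
   q7    q10  q10  q11 
   q8    q11  q11  q11 
   q9    q12  q12  q13 
   q10   q13  q13  q14 
   q11   q14  q14  q14 
 * q12   q15  q15  q16 
 * q13   q16  q16  q17 
   q14   q17  q17  q17 
   q15   q15  q15  q16 
   q16   q16  q16  q17 
   q17   q17  q17  q17 
(> = start, * = accepting)

start=q0 accept=q12,q13 q0-a->q1 q0-b->q1 q0-c->q2 q1-a->q3 q1-b->q3 q1-c->q4 q2-a->q4 q2-b->q4 q2-c->q5 q3-a->q6 q3-b->q6 q3-c->q7 q4-a->q7 q4-b->q7 q4-c->q8 q5-a->q8 q5-b->q8 q5-c->q8 q6-a->q9 q6-b->q9 q6-c->q10 q7-a->q10 q7-b->q10 q7-c->q11 q8-a->q11 q8-b->q11 q8-c->q11 q9-a->q12 q9-b->q12 q9-c->q13 q10-a->q13 q10-b->q13 q10-c->q14 q11-a->q14 q11-b->q14 q11-c->q14 q12-a->q15 q12-b->q15 q12-c->q16 q13-a->q16 q13-b->q16 q13-c->q17 q14-a->q17 q14-b->q17 q14-c->q17 q15-a->q15 q15-b->q15 q15-c->q16 q16-a->q16 q16-b->q16 q16-c->q17 q17-a->q17 q17-b->q17 q17-c->q17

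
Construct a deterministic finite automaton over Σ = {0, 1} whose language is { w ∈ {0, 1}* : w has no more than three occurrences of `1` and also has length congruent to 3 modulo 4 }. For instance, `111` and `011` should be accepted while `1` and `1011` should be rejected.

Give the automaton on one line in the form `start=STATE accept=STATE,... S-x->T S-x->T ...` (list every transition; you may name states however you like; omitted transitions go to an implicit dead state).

start=A accept=G,H,I,J A-0->B A-1->C B-0->D B-1->E C-0->E C-1->F D-0->G D-1->H E-0->H E-1->I F-0->I F-1->J G-0->A G-1->K H-0->K H-1->L I-0->L I-1->M J-0->M J-1->N K-0->C K-1->O L-0->O L-1->P M-0->P M-1->N N-0->N N-1->N O-0->F O-1->Q P-0->Q P-1->N Q-0->J Q-1->N

Run two small machines in parallel and take their product. The first has 5 states tracking the count of `1`s, saturating at 4; the second has 4 states tracking the input length modulo 4. A product state is a pair (one from each), accepting exactly when both do. Equivalent product states are then merged.
With 17 states:
       0  1 
>  A   B  C 
   B   D  E 
   C   E  F 
   D   G  H 
   E   H  I 
   F   I  J 
 * G   A  K 
 * H   K  L 
 * I   L  M 
 * J   M  N 
   K   C  O 
   L   O  P 
   M   P  N 
   N   N  N 
   O   F  Q 
   P   Q  N 
   Q   J  N 
(> = start, * = accepting)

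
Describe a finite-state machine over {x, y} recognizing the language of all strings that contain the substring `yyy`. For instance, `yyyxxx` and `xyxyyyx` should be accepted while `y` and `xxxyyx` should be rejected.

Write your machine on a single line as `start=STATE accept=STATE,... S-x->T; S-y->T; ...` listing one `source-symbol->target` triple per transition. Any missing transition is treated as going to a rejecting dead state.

States q0..q2 record the length of the longest prefix of `yyy` that matches the current input suffix. Reaching q3 means `yyy` has been seen, and we stay there forever. Accept from q3.
        x   y  
>  q0   q0  q1 
   q1   q0  q2 
   q2   q0  q3 
 * q3   q3  q3 
(> = start, * = accepting)

start=q0; accept=q3; q0-x->q0; q0-y->q1; q1-x->q0; q1-y->q2; q2-x->q0; q2-y->q3; q3-x->q3; q3-y->q3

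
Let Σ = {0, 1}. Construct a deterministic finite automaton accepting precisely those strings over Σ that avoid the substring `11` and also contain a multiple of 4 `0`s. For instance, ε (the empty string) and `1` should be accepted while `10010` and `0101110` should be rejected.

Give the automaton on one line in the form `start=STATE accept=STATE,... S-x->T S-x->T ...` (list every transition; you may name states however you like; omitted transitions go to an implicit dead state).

Build one automaton per condition and run them in lockstep. The first has 3 states tracking partial matches of the forbidden pattern `11`; the second has 4 states tracking the count of `0`s modulo 4. A product state is a pair (one from each), accepting exactly when both do. After merging equivalent states the machine shrinks.
With 9 states:
        0   1  
>* q0   q1  q2 
   q1   q3  q4 
 * q2   q1  q5 
   q3   q6  q7 
   q4   q3  q5 
   q5   q5  q5 
   q6   q0  q8 
   q7   q6  q5 
   q8   q0  q5 
(> = start, * = accepting)

start=q0 accept=q0,q2 q0-0->q1 q0-1->q2 q1-0->q3 q1-1->q4 q2-0->q1 q2-1->q5 q3-0->q6 q3-1->q7 q4-0->q3 q4-1->q5 q5-0->q5 q5-1->q5 q6-0->q0 q6-1->q8 q7-0->q6 q7-1->q5 q8-0->q0 q8-1->q5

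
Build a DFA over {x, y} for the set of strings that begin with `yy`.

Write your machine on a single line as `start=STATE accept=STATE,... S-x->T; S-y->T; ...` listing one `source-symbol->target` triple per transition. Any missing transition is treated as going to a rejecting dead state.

Walk along `yy` while the input agrees: from q0 take `y` to q1, and so on. Any deviation drops to the rejecting sink q3. Once q2 is reached the prefix is confirmed and every continuation is accepted.
With 4 states:
        x   y  
>  q0   q3  q1 
   q1   q3  q2 
 * q2   q2  q2 
   q3   q3  q3 
(> = start, * = accepting)

start=q0; accept=q2; q0-x->q3; q0-y->q1; q1-x->q3; q1-y->q2; q2-x->q2; q2-y->q2; q3-x->q3; q3-y->q3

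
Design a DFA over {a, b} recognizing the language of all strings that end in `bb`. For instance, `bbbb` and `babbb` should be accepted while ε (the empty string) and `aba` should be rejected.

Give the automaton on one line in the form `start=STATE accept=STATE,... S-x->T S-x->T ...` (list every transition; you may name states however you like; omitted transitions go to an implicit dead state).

start=q0 accept=q2 q0-a->q0 q0-b->q1 q1-a->q0 q1-b->q2 q2-a->q0 q2-b->q2

Remember how much of `bb` the current input suffix matches. State q0 means no match yet; q1 means the last symbol is `b`; q2 means the last 2 symbols are `bb`. Only q2 accepts. On a mismatch, fall back to the longest proper suffix that is still a prefix of `bb`.
A 3-state machine:
        a   b  
>  q0   q0  q1 
   q1   q0  q2 
 * q2   q0  q2 
(> = start, * = accepting)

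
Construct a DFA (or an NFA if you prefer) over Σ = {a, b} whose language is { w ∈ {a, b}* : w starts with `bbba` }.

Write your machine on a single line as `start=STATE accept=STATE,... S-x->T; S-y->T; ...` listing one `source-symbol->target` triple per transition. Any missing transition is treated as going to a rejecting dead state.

Check the first 4 symbols one by one: S0 through S3 record how many have matched `bbba` so far; any wrong symbol goes to the dead state S5. After all 4 match we enter the accepting sink S4.
6 states suffice.
        a   b  
>  S0   S5  S1 
   S1   S5  S2 
   S2   S5  S3 
   S3   S4  S5 
 * S4   S4  S4 
   S5   S5  S5 
(> = start, * = accepting)

start=S0; accept=S4; S0-a->S5; S0-b->S1; S1-a->S5; S1-b->S2; S2-a->S5; S2-b->S3; S3-a->S4; S3-b->S5; S4-a->S4; S4-b->S4; S5-a->S5; S5-b->S5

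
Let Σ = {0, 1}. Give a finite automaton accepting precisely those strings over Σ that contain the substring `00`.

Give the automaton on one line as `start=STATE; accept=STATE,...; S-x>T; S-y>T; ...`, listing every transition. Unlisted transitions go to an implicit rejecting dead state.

start=s0; accept=s2; s0-0>s1; s0-1>s0; s1-0>s2; s1-1>s0; s2-0>s2; s2-1>s2

Track how much of `00` has been matched so far: state s0 is no progress, s2 is the absorbing accept state reached once `00` has occurred. Intermediate states record partial matches; on a mismatch, fall back to the longest reusable overlap.
        0   1  
>  s0   s1  s0 
   s1   s2  s0 
 * s2   s2  s2 
(> = start, * = accepting)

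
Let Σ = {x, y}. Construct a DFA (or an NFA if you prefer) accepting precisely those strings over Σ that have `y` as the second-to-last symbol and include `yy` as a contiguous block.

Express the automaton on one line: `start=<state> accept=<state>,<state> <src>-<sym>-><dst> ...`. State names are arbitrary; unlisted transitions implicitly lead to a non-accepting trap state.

Run two small machines in parallel and take their product. One (7 states) tracks the last 2 symbols read; the other (3 states) tracks whether and how much of `yy` has been seen. Each combined state is a pair, one component from each; accept when both components accept. After merging equivalent states the machine shrinks.
A 6-state machine:
        x   y  
>  S0   S0  S1 
   S1   S0  S2 
 * S2   S3  S2 
 * S3   S4  S5 
   S4   S4  S5 
   S5   S3  S2 
(> = start, * = accepting)

start=S0 accept=S2,S3 S0-x->S0 S0-y->S1 S1-x->S0 S1-y->S2 S2-x->S3 S2-y->S2 S3-x->S4 S3-y->S5 S4-x->S4 S4-y->S5 S5-x->S3 S5-y->S2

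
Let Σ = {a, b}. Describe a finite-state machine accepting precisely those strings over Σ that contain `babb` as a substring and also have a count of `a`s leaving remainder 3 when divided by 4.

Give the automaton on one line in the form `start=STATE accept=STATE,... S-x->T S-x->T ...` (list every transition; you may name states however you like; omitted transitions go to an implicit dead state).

Build one automaton per condition and run them in lockstep. The first has 5 states tracking whether and how much of `babb` has been seen; the second has 4 states tracking the count of `a`s modulo 4. A product state is a pair (one from each), accepting exactly when both do.
With 20 states:
          a    b  
>  q0     q1   q2 
   q1     q3   q4 
   q2     q5   q2 
   q3     q6   q7 
   q4     q8   q4 
   q5     q3   q9 
   q6     q0  q10 
   q7    q11   q7 
   q8     q6  q12 
   q9     q8  q13 
   q10   q14  q10 
   q11    q0  q15 
   q12   q11  q16 
   q13   q16  q13 
   q14    q1  q17 
   q15   q14  q18 
   q16   q18  q16 
   q17    q5  q19 
 * q18   q19  q18 
   q19   q13  q19 
(> = start, * = accepting)

start=q0 accept=q18 q0-a->q1 q0-b->q2 q1-a->q3 q1-b->q4 q2-a->q5 q2-b->q2 q3-a->q6 q3-b->q7 q4-a->q8 q4-b->q4 q5-a->q3 q5-b->q9 q6-a->q0 q6-b->q10 q7-a->q11 q7-b->q7 q8-a->q6 q8-b->q12 q9-a->q8 q9-b->q13 q10-a->q14 q10-b->q10 q11-a->q0 q11-b->q15 q12-a->q11 q12-b->q16 q13-a->q16 q13-b->q13 q14-a->q1 q14-b->q17 q15-a->q14 q15-b->q18 q16-a->q18 q16-b->q16 q17-a->q5 q17-b->q19 q18-a->q19 q18-b->q18 q19-a->q13 q19-b->q19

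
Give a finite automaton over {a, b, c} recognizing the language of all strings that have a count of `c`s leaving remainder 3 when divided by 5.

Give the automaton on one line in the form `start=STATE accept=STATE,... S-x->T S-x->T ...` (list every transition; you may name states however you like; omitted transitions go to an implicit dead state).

start=q0 accept=q3 q0-a->q0 q0-b->q0 q0-c->q1 q1-a->q1 q1-b->q1 q1-c->q2 q2-a->q2 q2-b->q2 q2-c->q3 q3-a->q3 q3-b->q3 q3-c->q4 q4-a->q4 q4-b->q4 q4-c->q0

Keep the running count of `c`s modulo 5: each `c` advances along the cycle q0 → q1 → q2 → q3 → q4 → q0 while other symbols loop. Accept at q3.
A 5-state machine:
        a   b   c  
>  q0   q0  q0  q1 
   q1   q1  q1  q2 
   q2   q2  q2  q3 
 * q3   q3  q3  q4 
   q4   q4  q4  q0 
(> = start, * = accepting)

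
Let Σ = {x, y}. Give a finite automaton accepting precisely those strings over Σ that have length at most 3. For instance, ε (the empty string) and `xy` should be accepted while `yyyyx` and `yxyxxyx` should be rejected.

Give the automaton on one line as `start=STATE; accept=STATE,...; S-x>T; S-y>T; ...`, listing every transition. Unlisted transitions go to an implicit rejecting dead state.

We only need to distinguish lengths 0, 1, …, 3, and '>3'. Chain q0 → q1 → q2 → q3 → q4 on every symbol, with q4 looping. Accepting states: {q0, q1, q2, q3}.
With 5 states:
        x   y  
>* q0   q1  q1 
 * q1   q2  q2 
 * q2   q3  q3 
 * q3   q4  q4 
   q4   q4  q4 
(> = start, * = accepting)

start=q0; accept=q0,q1,q2,q3; q0-x>q1; q0-y>q1; q1-x>q2; q1-y>q2; q2-x>q3; q2-y>q3; q3-x>q4; q3-y>q4; q4-x>q4; q4-y>q4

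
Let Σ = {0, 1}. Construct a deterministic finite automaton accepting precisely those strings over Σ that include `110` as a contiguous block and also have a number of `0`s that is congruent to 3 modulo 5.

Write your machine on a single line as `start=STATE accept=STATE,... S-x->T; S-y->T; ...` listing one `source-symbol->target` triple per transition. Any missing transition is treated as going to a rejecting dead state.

Handle the two conditions separately and then intersect. One (4 states) tracks whether and how much of `110` has been seen; the other (5 states) tracks the count of `0`s modulo 5. Each combined state is a pair, one component from each; accept when both components accept. Equivalent product states are then merged.
16 states suffice.
          0    1  
>  q0     q1   q2 
   q1     q3   q4 
   q2     q1   q5 
   q3     q6   q7 
   q4     q3   q8 
   q5     q8   q5 
   q6     q9  q10 
   q7     q6  q11 
   q8    q11   q8 
   q9     q0  q12 
   q10    q9  q13 
   q11   q14  q11 
   q12    q0  q15 
   q13   q15  q13 
 * q14   q15  q14 
   q15    q5  q15 
(> = start, * = accepting)

start=q0; accept=q14; q0-0->q1; q0-1->q2; q1-0->q3; q1-1->q4; q2-0->q1; q2-1->q5; q3-0->q6; q3-1->q7; q4-0->q3; q4-1->q8; q5-0->q8; q5-1->q5; q6-0->q9; q6-1->q10; q7-0->q6; q7-1->q11; q8-0->q11; q8-1->q8; q9-0->q0; q9-1->q12; q10-0->q9; q10-1->q13; q11-0->q14; q11-1->q11; q12-0->q0; q12-1->q15; q13-0->q15; q13-1->q13; q14-0->q15; q14-1->q14; q15-0->q5; q15-1->q15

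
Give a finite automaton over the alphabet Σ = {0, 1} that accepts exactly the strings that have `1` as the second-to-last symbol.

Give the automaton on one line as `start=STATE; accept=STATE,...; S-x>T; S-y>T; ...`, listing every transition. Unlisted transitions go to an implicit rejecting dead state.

start=A; accept=F,G; A-0>B; A-1>C; B-0>D; B-1>E; C-0>F; C-1>G; D-0>D; D-1>E; E-0>F; E-1>G; F-0>D; F-1>E; G-0>F; G-1>G

Because acceptance depends on a position counted from the end, the machine has to buffer the most recent 2 symbols. Make each state the string of the last up-to-2 symbols read; on input `x` shift the window left and append `x`. Accept when the buffered window has length 2 and begins with `1`.
A 7-state machine:
       0  1 
>  A   B  C 
   B   D  E 
   C   F  G 
   D   D  E 
   E   F  G 
 * F   D  E 
 * G   F  G 
(> = start, * = accepting)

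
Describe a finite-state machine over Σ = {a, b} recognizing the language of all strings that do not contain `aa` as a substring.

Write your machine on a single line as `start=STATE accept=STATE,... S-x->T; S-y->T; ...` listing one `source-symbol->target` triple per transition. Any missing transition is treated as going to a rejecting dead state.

Track partial matches of the forbidden pattern `aa`. State q2 is a dead state reached once `aa` has occurred; every other state accepts. q0 means no part of `aa` is currently matched.
        a   b  
>* q0   q1  q0 
 * q1   q2  q0 
   q2   q2  q2 
(> = start, * = accepting)

start=q0; accept=q0,q1; q0-a->q1; q0-b->q0; q1-a->q2; q1-b->q0; q2-a->q2; q2-b->q2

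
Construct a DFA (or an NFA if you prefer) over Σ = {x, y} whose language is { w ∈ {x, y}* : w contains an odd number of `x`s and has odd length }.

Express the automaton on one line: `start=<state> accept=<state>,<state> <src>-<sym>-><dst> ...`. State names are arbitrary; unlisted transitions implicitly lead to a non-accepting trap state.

Build one automaton per condition and run them in lockstep. One (2 states) tracks the count of `x`s modulo 2; the other (2 states) tracks the input length modulo 2. Each combined state is a pair, one component from each; accept when both components accept.
4 states suffice.
       x  y 
>  A   B  C 
 * B   A  D 
   C   D  A 
   D   C  B 
(> = start, * = accepting)

start=A accept=B A-x->B A-y->C B-x->A B-y->D C-x->D C-y->A D-x->C D-y->B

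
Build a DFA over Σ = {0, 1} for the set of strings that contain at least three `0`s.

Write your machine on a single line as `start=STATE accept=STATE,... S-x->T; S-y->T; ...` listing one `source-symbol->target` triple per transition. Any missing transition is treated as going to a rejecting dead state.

start=q0; accept=q3,q4; q0-0->q1; q0-1->q0; q1-0->q2; q1-1->q1; q2-0->q3; q2-1->q2; q3-0->q4; q3-1->q3; q4-0->q4; q4-1->q4

Only the number of `0`s matters, and only up to 4. Make a chain q0 → q1 → q2 → q3 → q4 advanced by each `0` (with q4 absorbing); every other symbol self-loops. The accepting set is {q3, q4}.
A 5-state machine:
        0   1  
>  q0   q1  q0 
   q1   q2  q1 
   q2   q3  q2 
 * q3   q4  q3 
 * q4   q4  q4 
(> = start, * = accepting)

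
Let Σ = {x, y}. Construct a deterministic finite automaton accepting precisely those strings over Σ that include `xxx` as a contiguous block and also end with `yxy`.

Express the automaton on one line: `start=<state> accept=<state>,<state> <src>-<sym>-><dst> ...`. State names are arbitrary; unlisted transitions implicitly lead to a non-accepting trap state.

Run two small machines in parallel and take their product. The first has 4 states tracking whether and how much of `xxx` has been seen; the second has 4 states tracking how much of the suffix `yxy` has currently been matched. A product state is a pair (one from each), accepting exactly when both do. Minimizing collapses redundant product states.
7 states suffice.
        x   y  
>  S0   S1  S0 
   S1   S2  S0 
   S2   S3  S0 
   S3   S3  S4 
   S4   S5  S4 
   S5   S3  S6 
 * S6   S5  S4 
(> = start, * = accepting)

start=S0 accept=S6 S0-x->S1 S0-y->S0 S1-x->S2 S1-y->S0 S2-x->S3 S2-y->S0 S3-x->S3 S3-y->S4 S4-x->S5 S4-y->S4 S5-x->S3 S5-y->S6 S6-x->S5 S6-y->S4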